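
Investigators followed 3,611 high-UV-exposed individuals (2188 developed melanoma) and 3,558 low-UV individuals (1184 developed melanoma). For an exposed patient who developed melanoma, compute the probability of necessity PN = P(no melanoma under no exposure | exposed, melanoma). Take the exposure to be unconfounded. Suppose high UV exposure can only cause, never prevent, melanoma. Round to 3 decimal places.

PN ≈ 0.451

p₁ = P(outcome | exposed) = 2188/3611 = 0.60593
p₀ = P(outcome | unexposed) = 1184/3558 = 0.33277
Under exogeneity and monotonicity, PN = (p₁ − p₀) / p₁.
PN = (0.60593 − 0.33277) / 0.60593 = 0.27316 / 0.60593 ≈ 0.4508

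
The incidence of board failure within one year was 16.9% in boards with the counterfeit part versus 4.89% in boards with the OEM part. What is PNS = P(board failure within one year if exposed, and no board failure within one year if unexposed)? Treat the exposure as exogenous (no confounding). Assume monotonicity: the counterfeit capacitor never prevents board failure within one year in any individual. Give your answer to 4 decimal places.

p₁ = 0.169, p₀ = 0.0489.
Under exogeneity and monotonicity, PNS = p₁ − p₀.
PNS = 0.169 − 0.0489 = 0.1201

PNS ≈ 0.1201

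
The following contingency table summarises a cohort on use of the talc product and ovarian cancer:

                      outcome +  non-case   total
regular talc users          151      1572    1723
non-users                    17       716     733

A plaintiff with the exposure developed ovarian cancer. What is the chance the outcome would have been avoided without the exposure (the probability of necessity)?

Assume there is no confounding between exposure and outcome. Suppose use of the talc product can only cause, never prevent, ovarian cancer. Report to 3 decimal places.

p₁ = P(outcome | exposed) = 151/1723 = 0.087638
p₀ = P(outcome | unexposed) = 17/733 = 0.023192
Under exogeneity and monotonicity, PN = (p₁ − p₀) / p₁.
PN = (0.087638 − 0.023192) / 0.087638 = 0.064445 / 0.087638 ≈ 0.7354

PN ≈ 0.735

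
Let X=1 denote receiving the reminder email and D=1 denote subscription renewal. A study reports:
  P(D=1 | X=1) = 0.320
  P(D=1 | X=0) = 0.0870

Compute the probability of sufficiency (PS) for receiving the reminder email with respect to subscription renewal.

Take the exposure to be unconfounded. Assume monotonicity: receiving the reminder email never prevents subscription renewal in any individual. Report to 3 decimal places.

PS ≈ 0.255

Let p₁ = 0.32, p₀ = 0.087.
Under exogeneity and monotonicity, PS = (p₁ − p₀) / (1 − p₀).
PS = (0.32 − 0.087) / (1 − 0.087) = 0.233 / 0.913 ≈ 0.2552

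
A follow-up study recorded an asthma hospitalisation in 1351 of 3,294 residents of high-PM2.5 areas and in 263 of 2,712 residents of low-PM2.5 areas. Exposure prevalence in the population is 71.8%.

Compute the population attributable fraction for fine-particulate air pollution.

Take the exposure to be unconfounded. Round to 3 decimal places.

p₁ = P(outcome | exposed) = 1351/3294 = 0.41014
p₀ = P(outcome | unexposed) = 263/2712 = 0.096976
Overall risk P(Y=1) = π·p₁ + (1−π)·p₀ = 0.718×0.41014 + 0.282×0.096976 = 0.32183.
Under exogeneity, PAF = [P(Y=1) − p₀] / P(Y=1).
PAF = (0.32183 − 0.096976) / 0.32183 ≈ 0.6987

PAF ≈ 0.699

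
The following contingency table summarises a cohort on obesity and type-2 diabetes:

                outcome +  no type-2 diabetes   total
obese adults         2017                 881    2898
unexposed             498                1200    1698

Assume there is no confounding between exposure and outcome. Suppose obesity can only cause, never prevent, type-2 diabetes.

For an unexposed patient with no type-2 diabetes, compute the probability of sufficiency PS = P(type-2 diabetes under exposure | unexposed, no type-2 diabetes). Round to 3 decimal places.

p₁ = P(outcome | exposed) = 2017/2898 = 0.696
p₀ = P(outcome | unexposed) = 498/1698 = 0.29329
Under exogeneity and monotonicity, PS = (p₁ − p₀)/(1 − p₀).
PS = (0.696 − 0.29329) / 0.70671 ≈ 0.5698

PS ≈ 0.570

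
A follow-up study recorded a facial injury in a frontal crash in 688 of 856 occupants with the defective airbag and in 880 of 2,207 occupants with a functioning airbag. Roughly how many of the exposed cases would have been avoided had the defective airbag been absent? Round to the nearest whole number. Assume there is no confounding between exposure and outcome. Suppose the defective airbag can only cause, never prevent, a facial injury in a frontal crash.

p₁ = P(outcome | exposed) = 688/856 = 0.80374
p₀ = P(outcome | unexposed) = 880/2207 = 0.39873
PN = (p₁ − p₀)/p₁ = (0.80374 − 0.39873) / 0.80374 ≈ 0.50390.
Attributable cases ≈ PN × (exposed cases) = 0.50390 × 688 ≈ 346.69.

about 347 cases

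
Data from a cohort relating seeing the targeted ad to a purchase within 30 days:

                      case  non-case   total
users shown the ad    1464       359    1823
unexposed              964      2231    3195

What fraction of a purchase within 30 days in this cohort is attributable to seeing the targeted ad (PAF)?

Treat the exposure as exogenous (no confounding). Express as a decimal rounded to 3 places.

PAF ≈ 0.376

p₁ = P(outcome | exposed) = 1464/1823 = 0.80307
p₀ = P(outcome | unexposed) = 964/3195 = 0.30172
Exposure prevalence π = 1823/5018 = 0.36329; overall risk P(Y=1) = 0.48386.
Under exogeneity, PAF = [P(Y=1) − p₀]/P(Y=1).
PAF = (0.48386 − 0.30172) / 0.48386 ≈ 0.3764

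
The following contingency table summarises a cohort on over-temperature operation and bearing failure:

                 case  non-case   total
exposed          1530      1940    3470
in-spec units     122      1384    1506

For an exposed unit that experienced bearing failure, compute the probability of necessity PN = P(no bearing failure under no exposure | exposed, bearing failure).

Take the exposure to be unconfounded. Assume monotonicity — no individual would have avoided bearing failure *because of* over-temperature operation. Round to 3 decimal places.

p₁ = P(outcome | exposed) = 1530/3470 = 0.44092
p₀ = P(outcome | unexposed) = 122/1506 = 0.081009
Under exogeneity and monotonicity, PN = (p₁ − p₀)/p₁.
PN = (0.44092 − 0.081009) / 0.44092 ≈ 0.8163

PN ≈ 0.816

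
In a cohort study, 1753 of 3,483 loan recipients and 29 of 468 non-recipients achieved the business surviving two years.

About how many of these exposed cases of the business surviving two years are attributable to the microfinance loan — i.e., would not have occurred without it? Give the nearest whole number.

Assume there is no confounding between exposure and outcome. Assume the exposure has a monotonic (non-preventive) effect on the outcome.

p₁ = P(outcome | exposed) = 1753/3483 = 0.5033
p₀ = P(outcome | unexposed) = 29/468 = 0.061966
PN = (p₁ − p₀)/p₁ = (0.5033 − 0.061966) / 0.5033 ≈ 0.87688.
Attributable cases ≈ PN × (exposed cases) = 0.87688 × 1753 ≈ 1537.17.

about 1537 cases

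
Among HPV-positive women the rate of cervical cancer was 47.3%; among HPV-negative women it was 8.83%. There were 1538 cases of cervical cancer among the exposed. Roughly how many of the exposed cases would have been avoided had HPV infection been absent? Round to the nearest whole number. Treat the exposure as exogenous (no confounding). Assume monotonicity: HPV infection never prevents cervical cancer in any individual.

p₁ = 0.473, p₀ = 0.0883.
PN = (p₁ − p₀)/p₁ = (0.473 − 0.0883) / 0.473 ≈ 0.81332.
Attributable cases ≈ PN × (exposed cases) = 0.81332 × 1538 ≈ 1250.88.

about 1251 cases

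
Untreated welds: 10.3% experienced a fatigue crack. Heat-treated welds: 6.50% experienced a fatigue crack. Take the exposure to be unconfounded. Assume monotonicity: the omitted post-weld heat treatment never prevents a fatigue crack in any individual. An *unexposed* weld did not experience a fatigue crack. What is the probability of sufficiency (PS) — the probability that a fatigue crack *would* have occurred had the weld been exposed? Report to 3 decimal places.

PS ≈ 0.041

p₁ = 0.103, p₀ = 0.065.
Under exogeneity and monotonicity, PS = (p₁ − p₀) / (1 − p₀).
PS = (0.103 − 0.065) / (1 − 0.065) = 0.038 / 0.935 ≈ 0.0406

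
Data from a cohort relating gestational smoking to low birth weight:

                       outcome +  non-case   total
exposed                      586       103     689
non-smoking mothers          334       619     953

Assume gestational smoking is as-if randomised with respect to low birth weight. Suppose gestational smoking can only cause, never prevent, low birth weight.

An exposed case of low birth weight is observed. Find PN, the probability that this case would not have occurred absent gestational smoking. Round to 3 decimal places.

p₁ = P(outcome | exposed) = 586/689 = 0.85051
p₀ = P(outcome | unexposed) = 334/953 = 0.35047
Under exogeneity and monotonicity, PN = (p₁ − p₀) / p₁.
PN = (0.85051 − 0.35047) / 0.85051 = 0.50004 / 0.85051 ≈ 0.5879

PN ≈ 0.588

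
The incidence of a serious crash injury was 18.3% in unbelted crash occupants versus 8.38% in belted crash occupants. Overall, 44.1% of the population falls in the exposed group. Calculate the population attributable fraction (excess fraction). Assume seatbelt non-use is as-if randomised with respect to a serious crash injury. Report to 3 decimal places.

p₁ = 0.183, p₀ = 0.0838.
Overall risk P(Y=1) = π·p₁ + (1−π)·p₀ = 0.441×0.183 + 0.559×0.0838 = 0.12755.
Under exogeneity, PAF = [P(Y=1) − p₀] / P(Y=1).
PAF = (0.12755 − 0.0838) / 0.12755 ≈ 0.3430

PAF ≈ 0.343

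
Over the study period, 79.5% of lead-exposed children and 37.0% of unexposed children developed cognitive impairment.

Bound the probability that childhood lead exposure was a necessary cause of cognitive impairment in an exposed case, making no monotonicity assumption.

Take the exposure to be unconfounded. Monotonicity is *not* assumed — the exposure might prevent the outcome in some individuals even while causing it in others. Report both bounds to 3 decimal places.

0.535 ≤ PN ≤ 0.792

p₁ = 0.795, p₀ = 0.37.
Under exogeneity alone the bounds on PN are max{0,(p₁−p₀)/p₁} ≤ PN ≤ min{1,(1−p₀)/p₁}.
  lower = (p₁ − p₀)/p₁ = 0.425 / 0.795 ≈ 0.5346
  upper = min{1, (1 − p₀)/p₁} = 0.63 / 0.795 ≈ 0.7925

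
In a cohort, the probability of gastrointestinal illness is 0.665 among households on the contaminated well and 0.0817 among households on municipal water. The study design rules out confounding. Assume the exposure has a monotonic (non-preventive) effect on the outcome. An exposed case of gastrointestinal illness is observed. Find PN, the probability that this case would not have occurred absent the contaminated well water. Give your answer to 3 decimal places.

Let p₁ = 0.665, p₀ = 0.0817.
Under exogeneity and monotonicity, PN = (p₁ − p₀) / p₁.
PN = (0.665 − 0.0817) / 0.665 = 0.5833 / 0.665 ≈ 0.8771

PN ≈ 0.877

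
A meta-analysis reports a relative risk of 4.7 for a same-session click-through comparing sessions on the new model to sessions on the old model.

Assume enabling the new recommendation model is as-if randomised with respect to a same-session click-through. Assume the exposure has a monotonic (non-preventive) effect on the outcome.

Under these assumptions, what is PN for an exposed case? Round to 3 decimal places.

Under exogeneity and monotonicity, PN = (RR − 1) / RR = 1 − 1/RR.
PN = (4.7 − 1) / 4.7 = 3.7 / 4.7 ≈ 0.7872

PN ≈ 0.787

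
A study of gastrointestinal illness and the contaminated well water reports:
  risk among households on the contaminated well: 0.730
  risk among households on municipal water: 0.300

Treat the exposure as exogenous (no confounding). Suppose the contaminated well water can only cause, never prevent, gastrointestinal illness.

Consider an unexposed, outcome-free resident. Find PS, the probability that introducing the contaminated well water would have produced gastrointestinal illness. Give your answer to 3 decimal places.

Let p₁ = 0.73, p₀ = 0.3.
Under exogeneity and monotonicity, PS = (p₁ − p₀) / (1 − p₀).
PS = (0.73 − 0.3) / (1 − 0.3) = 0.43 / 0.7 ≈ 0.6143

PS ≈ 0.614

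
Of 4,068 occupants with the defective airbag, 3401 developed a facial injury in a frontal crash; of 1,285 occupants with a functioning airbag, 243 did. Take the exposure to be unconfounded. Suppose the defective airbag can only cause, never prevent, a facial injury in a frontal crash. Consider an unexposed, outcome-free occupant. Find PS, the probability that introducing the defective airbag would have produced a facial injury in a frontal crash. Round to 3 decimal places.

PS ≈ 0.798

p₁ = P(outcome | exposed) = 3401/4068 = 0.83604
p₀ = P(outcome | unexposed) = 243/1285 = 0.18911
Under exogeneity and monotonicity, PS = (p₁ − p₀) / (1 − p₀).
PS = (0.83604 − 0.18911) / (1 − 0.18911) = 0.64693 / 0.81089 ≈ 0.7978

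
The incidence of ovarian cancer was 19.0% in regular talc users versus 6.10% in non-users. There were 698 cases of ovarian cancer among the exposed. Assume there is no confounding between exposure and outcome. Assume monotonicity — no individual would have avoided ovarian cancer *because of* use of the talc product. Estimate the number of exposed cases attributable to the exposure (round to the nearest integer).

about 474 cases

p₁ = 0.19, p₀ = 0.061.
PN = (p₁ − p₀)/p₁ = (0.19 − 0.061) / 0.19 ≈ 0.67895.
Attributable cases ≈ PN × (exposed cases) = 0.67895 × 698 ≈ 473.91.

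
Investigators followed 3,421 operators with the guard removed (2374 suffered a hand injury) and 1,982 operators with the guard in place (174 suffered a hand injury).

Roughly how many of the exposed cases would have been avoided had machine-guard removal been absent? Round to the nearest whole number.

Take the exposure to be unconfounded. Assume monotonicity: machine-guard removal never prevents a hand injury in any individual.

about 2074 cases

p₁ = P(outcome | exposed) = 2374/3421 = 0.69395
p₀ = P(outcome | unexposed) = 174/1982 = 0.08779
PN = (p₁ − p₀)/p₁ = (0.69395 − 0.08779) / 0.69395 ≈ 0.87349.
Attributable cases ≈ PN × (exposed cases) = 0.87349 × 2374 ≈ 2073.67.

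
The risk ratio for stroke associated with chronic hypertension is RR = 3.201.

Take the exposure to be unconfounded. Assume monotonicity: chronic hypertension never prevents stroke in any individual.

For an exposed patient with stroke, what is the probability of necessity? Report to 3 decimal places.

PN ≈ 0.688

Under exogeneity and monotonicity, PN = (RR − 1) / RR = 1 − 1/RR.
PN = (3.201 − 1) / 3.201 = 2.201 / 3.201 ≈ 0.6876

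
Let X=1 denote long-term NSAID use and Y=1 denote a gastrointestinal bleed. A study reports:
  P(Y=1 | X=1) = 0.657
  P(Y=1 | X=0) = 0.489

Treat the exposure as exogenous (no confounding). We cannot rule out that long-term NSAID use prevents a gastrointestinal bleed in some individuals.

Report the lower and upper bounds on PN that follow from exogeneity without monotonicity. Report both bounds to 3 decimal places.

0.256 ≤ PN ≤ 0.778

Let p₁ = 0.657, p₀ = 0.489.
Under exogeneity alone the bounds on PN are max{0,(p₁−p₀)/p₁} ≤ PN ≤ min{1,(1−p₀)/p₁}.
  lower = (p₁ − p₀)/p₁ = 0.168 / 0.657 ≈ 0.2557
  upper = min{1, (1 − p₀)/p₁} = 0.511 / 0.657 ≈ 0.7778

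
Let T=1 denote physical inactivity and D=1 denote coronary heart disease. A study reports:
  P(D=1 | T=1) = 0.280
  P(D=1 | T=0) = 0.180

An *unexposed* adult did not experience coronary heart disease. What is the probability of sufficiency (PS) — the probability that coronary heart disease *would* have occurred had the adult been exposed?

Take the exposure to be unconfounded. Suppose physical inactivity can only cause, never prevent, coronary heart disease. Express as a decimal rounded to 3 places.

Let p₁ = 0.28, p₀ = 0.18.
Under exogeneity and monotonicity, PS = (p₁ − p₀) / (1 − p₀).
PS = (0.28 − 0.18) / (1 − 0.18) = 0.1 / 0.82 ≈ 0.1220

PS ≈ 0.122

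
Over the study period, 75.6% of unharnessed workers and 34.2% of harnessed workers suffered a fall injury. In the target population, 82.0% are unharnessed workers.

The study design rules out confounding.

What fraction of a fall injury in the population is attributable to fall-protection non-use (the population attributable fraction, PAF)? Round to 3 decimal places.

p₁ = 0.756, p₀ = 0.342.
Overall risk P(Y=1) = π·p₁ + (1−π)·p₀ = 0.82×0.756 + 0.18×0.342 = 0.68148.
Under exogeneity, PAF = [P(Y=1) − p₀] / P(Y=1).
PAF = (0.68148 − 0.342) / 0.68148 ≈ 0.4982

PAF ≈ 0.498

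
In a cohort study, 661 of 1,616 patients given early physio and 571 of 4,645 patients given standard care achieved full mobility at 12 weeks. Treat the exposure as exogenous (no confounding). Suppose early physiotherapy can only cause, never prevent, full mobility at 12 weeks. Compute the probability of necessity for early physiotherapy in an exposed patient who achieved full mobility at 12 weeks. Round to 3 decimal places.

PN ≈ 0.699

p₁ = P(outcome | exposed) = 661/1616 = 0.40903
p₀ = P(outcome | unexposed) = 571/4645 = 0.12293
Under exogeneity and monotonicity, PN = (p₁ − p₀) / p₁.
PN = (0.40903 − 0.12293) / 0.40903 = 0.28611 / 0.40903 ≈ 0.6995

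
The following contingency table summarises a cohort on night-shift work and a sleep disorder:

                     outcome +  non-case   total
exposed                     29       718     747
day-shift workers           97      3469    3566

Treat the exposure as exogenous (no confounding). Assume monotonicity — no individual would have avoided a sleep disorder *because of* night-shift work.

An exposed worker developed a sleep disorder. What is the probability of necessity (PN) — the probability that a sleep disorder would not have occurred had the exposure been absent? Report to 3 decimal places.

PN ≈ 0.299

p₁ = P(outcome | exposed) = 29/747 = 0.038822
p₀ = P(outcome | unexposed) = 97/3566 = 0.027201
Under exogeneity and monotonicity, PN = (p₁ − p₀)/p₁.
PN = (0.038822 − 0.027201) / 0.038822 ≈ 0.2993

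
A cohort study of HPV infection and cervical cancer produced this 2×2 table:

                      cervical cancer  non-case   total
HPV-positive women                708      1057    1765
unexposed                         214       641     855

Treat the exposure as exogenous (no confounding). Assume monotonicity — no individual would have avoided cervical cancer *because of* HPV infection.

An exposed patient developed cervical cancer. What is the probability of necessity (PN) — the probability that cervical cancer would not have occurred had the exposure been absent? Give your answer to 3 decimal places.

p₁ = P(outcome | exposed) = 708/1765 = 0.40113
p₀ = P(outcome | unexposed) = 214/855 = 0.25029
Under exogeneity and monotonicity, PN = (p₁ − p₀) / p₁.
PN = (0.40113 − 0.25029) / 0.40113 = 0.15084 / 0.40113 ≈ 0.3760

PN ≈ 0.376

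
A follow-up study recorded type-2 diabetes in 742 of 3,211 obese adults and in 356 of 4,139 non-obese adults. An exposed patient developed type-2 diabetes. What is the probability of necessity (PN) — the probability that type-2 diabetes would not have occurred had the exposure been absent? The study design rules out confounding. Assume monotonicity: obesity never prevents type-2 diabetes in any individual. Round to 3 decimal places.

PN ≈ 0.628

p₁ = P(outcome | exposed) = 742/3211 = 0.23108
p₀ = P(outcome | unexposed) = 356/4139 = 0.086011
Under exogeneity and monotonicity, PN = (p₁ − p₀) / p₁.
PN = (0.23108 − 0.086011) / 0.23108 = 0.14507 / 0.23108 ≈ 0.6278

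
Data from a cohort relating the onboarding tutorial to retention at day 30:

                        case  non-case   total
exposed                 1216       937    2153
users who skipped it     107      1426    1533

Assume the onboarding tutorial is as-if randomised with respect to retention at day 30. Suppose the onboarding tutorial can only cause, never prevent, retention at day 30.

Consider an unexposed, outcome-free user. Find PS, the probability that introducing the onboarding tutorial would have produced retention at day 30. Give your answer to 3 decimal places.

p₁ = P(outcome | exposed) = 1216/2153 = 0.56479
p₀ = P(outcome | unexposed) = 107/1533 = 0.069798
Under exogeneity and monotonicity, PS = (p₁ − p₀)/(1 − p₀).
PS = (0.56479 − 0.069798) / 0.9302 ≈ 0.5321

PS ≈ 0.532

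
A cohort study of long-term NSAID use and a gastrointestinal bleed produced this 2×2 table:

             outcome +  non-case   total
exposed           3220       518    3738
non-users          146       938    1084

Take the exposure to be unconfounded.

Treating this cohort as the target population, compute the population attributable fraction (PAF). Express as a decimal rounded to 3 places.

PAF ≈ 0.807

p₁ = P(outcome | exposed) = 3220/3738 = 0.86142
p₀ = P(outcome | unexposed) = 146/1084 = 0.13469
Exposure prevalence π = 3738/4822 = 0.7752; overall risk P(Y=1) = 0.69805.
Under exogeneity, PAF = [P(Y=1) − p₀]/P(Y=1).
PAF = (0.69805 − 0.13469) / 0.69805 ≈ 0.8071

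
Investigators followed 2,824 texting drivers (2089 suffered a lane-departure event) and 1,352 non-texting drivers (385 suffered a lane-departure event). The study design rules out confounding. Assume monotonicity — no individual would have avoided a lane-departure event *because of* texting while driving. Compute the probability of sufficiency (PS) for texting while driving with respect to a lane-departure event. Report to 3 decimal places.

PS ≈ 0.636

p₁ = P(outcome | exposed) = 2089/2824 = 0.73973
p₀ = P(outcome | unexposed) = 385/1352 = 0.28476
Under exogeneity and monotonicity, PS = (p₁ − p₀) / (1 − p₀).
PS = (0.73973 − 0.28476) / (1 − 0.28476) = 0.45497 / 0.71524 ≈ 0.6361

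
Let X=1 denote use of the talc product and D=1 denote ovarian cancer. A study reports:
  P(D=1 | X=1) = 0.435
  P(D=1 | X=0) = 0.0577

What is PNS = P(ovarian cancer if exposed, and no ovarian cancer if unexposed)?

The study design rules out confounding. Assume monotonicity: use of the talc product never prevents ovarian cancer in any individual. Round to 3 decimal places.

Let p₁ = 0.435, p₀ = 0.0577.
Under exogeneity and monotonicity, PNS = p₁ − p₀.
PNS = 0.435 − 0.0577 = 0.3773

PNS ≈ 0.377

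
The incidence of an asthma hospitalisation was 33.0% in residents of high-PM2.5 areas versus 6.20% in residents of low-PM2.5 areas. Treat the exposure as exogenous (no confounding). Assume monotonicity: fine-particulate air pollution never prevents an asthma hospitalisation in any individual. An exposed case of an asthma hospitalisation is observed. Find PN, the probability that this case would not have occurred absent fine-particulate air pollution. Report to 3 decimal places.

PN ≈ 0.812

p₁ = 0.33, p₀ = 0.062.
Under exogeneity and monotonicity, PN = (p₁ − p₀) / p₁.
PN = (0.33 − 0.062) / 0.33 = 0.268 / 0.33 ≈ 0.8121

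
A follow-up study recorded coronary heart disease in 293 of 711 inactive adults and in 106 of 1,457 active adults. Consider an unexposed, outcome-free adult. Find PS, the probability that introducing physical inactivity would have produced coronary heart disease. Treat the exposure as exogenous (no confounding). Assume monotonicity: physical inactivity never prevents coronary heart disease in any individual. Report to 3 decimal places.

PS ≈ 0.366

p₁ = P(outcome | exposed) = 293/711 = 0.4121
p₀ = P(outcome | unexposed) = 106/1457 = 0.072752
Under exogeneity and monotonicity, PS = (p₁ − p₀) / (1 − p₀).
PS = (0.4121 − 0.072752) / (1 − 0.072752) = 0.33934 / 0.92725 ≈ 0.3660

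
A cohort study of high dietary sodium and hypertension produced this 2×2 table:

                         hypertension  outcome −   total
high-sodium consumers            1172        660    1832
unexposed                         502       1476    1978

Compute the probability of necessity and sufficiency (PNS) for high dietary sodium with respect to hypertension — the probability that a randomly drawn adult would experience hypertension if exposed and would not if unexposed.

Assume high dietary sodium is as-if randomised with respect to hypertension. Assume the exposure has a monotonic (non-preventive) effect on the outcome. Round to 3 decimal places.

p₁ = P(outcome | exposed) = 1172/1832 = 0.63974
p₀ = P(outcome | unexposed) = 502/1978 = 0.25379
Under exogeneity and monotonicity, PNS = p₁ − p₀.
PNS = 0.63974 − 0.25379 = 0.38595

PNS ≈ 0.386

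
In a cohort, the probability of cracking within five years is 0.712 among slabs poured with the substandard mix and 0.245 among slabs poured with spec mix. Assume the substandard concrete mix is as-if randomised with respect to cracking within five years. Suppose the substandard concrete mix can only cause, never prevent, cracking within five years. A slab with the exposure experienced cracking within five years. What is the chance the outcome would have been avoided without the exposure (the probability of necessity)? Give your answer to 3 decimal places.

PN ≈ 0.656

Let p₁ = 0.712, p₀ = 0.245.
Under exogeneity and monotonicity, PN = (p₁ − p₀) / p₁.
PN = (0.712 − 0.245) / 0.712 = 0.467 / 0.712 ≈ 0.6559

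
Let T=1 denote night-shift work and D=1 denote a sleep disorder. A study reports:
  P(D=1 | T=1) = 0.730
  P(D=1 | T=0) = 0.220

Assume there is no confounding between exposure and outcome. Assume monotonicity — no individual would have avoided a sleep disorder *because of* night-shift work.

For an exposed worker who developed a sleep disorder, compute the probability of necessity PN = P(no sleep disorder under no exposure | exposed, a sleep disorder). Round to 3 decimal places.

Let p₁ = 0.73, p₀ = 0.22.
Under exogeneity and monotonicity, PN = (p₁ − p₀) / p₁.
PN = (0.73 − 0.22) / 0.73 = 0.51 / 0.73 ≈ 0.6986

PN ≈ 0.699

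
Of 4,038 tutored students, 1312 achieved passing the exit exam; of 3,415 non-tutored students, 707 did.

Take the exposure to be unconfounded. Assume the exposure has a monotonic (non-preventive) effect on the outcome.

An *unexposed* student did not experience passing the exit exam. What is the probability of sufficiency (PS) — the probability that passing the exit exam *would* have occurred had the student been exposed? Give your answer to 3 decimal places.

p₁ = P(outcome | exposed) = 1312/4038 = 0.32491
p₀ = P(outcome | unexposed) = 707/3415 = 0.20703
Under exogeneity and monotonicity, PS = (p₁ − p₀) / (1 − p₀).
PS = (0.32491 − 0.20703) / (1 − 0.20703) = 0.11789 / 0.79297 ≈ 0.1487

PS ≈ 0.149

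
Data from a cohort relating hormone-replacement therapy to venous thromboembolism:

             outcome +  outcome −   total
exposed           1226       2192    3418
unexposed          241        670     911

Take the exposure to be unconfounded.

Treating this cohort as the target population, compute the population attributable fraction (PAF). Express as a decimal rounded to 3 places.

p₁ = P(outcome | exposed) = 1226/3418 = 0.35869
p₀ = P(outcome | unexposed) = 241/911 = 0.26454
Exposure prevalence π = 3418/4329 = 0.78956; overall risk P(Y=1) = 0.33888.
Under exogeneity, PAF = [P(Y=1) − p₀]/P(Y=1).
PAF = (0.33888 − 0.26454) / 0.33888 ≈ 0.2194

PAF ≈ 0.219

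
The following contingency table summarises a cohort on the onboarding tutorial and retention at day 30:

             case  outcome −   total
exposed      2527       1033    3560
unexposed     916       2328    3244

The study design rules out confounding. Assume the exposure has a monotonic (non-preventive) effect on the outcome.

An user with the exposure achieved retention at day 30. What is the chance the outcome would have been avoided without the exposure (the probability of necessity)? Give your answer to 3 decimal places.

p₁ = P(outcome | exposed) = 2527/3560 = 0.70983
p₀ = P(outcome | unexposed) = 916/3244 = 0.28237
Under exogeneity and monotonicity, PN = (p₁ − p₀)/p₁.
PN = (0.70983 − 0.28237) / 0.70983 ≈ 0.6022

PN ≈ 0.602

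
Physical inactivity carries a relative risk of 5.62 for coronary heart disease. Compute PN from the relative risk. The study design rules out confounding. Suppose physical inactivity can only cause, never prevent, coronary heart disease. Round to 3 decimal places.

Under exogeneity and monotonicity, PN = (RR − 1) / RR = 1 − 1/RR.
PN = (5.62 − 1) / 5.62 = 4.62 / 5.62 ≈ 0.8221

PN ≈ 0.822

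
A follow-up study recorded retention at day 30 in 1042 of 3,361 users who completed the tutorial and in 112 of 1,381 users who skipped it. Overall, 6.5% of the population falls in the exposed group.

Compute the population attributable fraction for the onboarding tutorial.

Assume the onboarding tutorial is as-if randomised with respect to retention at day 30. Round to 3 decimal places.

PAF ≈ 0.155

p₁ = P(outcome | exposed) = 1042/3361 = 0.31003
p₀ = P(outcome | unexposed) = 112/1381 = 0.081101
Overall risk P(Y=1) = π·p₁ + (1−π)·p₀ = 0.065×0.31003 + 0.935×0.081101 = 0.095981.
Under exogeneity, PAF = [P(Y=1) − p₀] / P(Y=1).
PAF = (0.095981 − 0.081101) / 0.095981 ≈ 0.1550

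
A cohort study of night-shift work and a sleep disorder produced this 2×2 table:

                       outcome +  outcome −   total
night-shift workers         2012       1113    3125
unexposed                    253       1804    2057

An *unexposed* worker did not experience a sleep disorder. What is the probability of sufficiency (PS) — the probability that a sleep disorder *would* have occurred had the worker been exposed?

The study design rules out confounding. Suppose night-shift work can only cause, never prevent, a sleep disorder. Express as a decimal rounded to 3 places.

PS ≈ 0.594

p₁ = P(outcome | exposed) = 2012/3125 = 0.64384
p₀ = P(outcome | unexposed) = 253/2057 = 0.12299
Under exogeneity and monotonicity, PS = (p₁ − p₀) / (1 − p₀).
PS = (0.64384 − 0.12299) / (1 − 0.12299) = 0.52085 / 0.87701 ≈ 0.5939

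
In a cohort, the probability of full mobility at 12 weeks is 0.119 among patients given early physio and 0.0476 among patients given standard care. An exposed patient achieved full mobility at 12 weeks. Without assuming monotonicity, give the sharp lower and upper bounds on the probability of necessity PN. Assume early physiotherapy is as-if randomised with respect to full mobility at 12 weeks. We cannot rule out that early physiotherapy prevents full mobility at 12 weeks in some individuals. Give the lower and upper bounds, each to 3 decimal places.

Let p₁ = 0.119, p₀ = 0.0476.
Under exogeneity alone the bounds on PN are max{0,(p₁−p₀)/p₁} ≤ PN ≤ min{1,(1−p₀)/p₁}.
  lower = (p₁ − p₀)/p₁ = 0.0714 / 0.119 ≈ 0.6000
  upper = min{1, (1 − p₀)/p₁} = 0.9524 / 0.119 ≈ 8.0034 → capped at 1

0.600 ≤ PN ≤ 1.000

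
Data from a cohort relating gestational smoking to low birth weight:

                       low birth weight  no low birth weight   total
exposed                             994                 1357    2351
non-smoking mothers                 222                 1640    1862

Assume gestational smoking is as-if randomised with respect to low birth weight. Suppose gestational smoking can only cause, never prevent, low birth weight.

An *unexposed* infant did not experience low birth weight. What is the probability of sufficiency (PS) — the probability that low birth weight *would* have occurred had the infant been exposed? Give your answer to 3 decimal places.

p₁ = P(outcome | exposed) = 994/2351 = 0.4228
p₀ = P(outcome | unexposed) = 222/1862 = 0.11923
Under exogeneity and monotonicity, PS = (p₁ − p₀) / (1 − p₀).
PS = (0.4228 − 0.11923) / (1 − 0.11923) = 0.30357 / 0.88077 ≈ 0.3447

PS ≈ 0.345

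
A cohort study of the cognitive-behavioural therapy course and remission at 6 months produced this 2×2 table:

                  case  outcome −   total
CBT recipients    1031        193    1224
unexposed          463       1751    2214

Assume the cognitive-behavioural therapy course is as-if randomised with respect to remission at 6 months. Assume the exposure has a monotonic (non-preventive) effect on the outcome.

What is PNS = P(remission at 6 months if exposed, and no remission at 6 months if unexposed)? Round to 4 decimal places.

p₁ = P(outcome | exposed) = 1031/1224 = 0.84232
p₀ = P(outcome | unexposed) = 463/2214 = 0.20912
Under exogeneity and monotonicity, PNS = p₁ − p₀.
PNS = 0.84232 − 0.20912 = 0.6332

PNS ≈ 0.6332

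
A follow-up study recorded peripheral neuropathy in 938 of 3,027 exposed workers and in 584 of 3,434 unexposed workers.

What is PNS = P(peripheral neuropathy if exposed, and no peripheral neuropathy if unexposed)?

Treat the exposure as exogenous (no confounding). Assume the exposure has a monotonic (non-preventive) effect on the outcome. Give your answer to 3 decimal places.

PNS ≈ 0.140

p₁ = P(outcome | exposed) = 938/3027 = 0.30988
p₀ = P(outcome | unexposed) = 584/3434 = 0.17006
Under exogeneity and monotonicity, PNS = p₁ − p₀.
PNS = 0.30988 − 0.17006 = 0.13981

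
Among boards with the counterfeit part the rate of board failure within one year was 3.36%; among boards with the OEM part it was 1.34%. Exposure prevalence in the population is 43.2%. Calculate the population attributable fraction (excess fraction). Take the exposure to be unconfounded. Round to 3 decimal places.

PAF ≈ 0.394

p₁ = 0.0336, p₀ = 0.0134.
Overall risk P(Y=1) = π·p₁ + (1−π)·p₀ = 0.432×0.0336 + 0.568×0.0134 = 0.022126.
Under exogeneity, PAF = [P(Y=1) − p₀] / P(Y=1).
PAF = (0.022126 − 0.0134) / 0.022126 ≈ 0.3944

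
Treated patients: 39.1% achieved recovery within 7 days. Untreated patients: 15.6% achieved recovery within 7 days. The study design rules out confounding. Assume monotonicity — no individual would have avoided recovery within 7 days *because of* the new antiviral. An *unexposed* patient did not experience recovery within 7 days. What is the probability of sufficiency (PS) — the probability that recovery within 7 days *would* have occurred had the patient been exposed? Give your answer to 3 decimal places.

p₁ = 0.391, p₀ = 0.156.
Under exogeneity and monotonicity, PS = (p₁ − p₀) / (1 − p₀).
PS = (0.391 − 0.156) / (1 − 0.156) = 0.235 / 0.844 ≈ 0.2784

PS ≈ 0.278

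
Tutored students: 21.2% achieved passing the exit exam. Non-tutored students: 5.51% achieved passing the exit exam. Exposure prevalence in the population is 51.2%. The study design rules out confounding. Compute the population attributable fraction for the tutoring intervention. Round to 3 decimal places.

p₁ = 0.212, p₀ = 0.0551.
Overall risk P(Y=1) = π·p₁ + (1−π)·p₀ = 0.512×0.212 + 0.488×0.0551 = 0.13543.
Under exogeneity, PAF = [P(Y=1) − p₀] / P(Y=1).
PAF = (0.13543 − 0.0551) / 0.13543 ≈ 0.5932

PAF ≈ 0.593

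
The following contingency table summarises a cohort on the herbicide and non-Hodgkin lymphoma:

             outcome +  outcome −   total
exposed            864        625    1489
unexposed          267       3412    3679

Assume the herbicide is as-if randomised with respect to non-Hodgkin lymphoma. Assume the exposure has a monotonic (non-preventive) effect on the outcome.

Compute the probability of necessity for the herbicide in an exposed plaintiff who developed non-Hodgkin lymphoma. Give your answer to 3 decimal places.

p₁ = P(outcome | exposed) = 864/1489 = 0.58026
p₀ = P(outcome | unexposed) = 267/3679 = 0.072574
Under exogeneity and monotonicity, PN = (p₁ − p₀)/p₁.
PN = (0.58026 − 0.072574) / 0.58026 ≈ 0.8749

PN ≈ 0.875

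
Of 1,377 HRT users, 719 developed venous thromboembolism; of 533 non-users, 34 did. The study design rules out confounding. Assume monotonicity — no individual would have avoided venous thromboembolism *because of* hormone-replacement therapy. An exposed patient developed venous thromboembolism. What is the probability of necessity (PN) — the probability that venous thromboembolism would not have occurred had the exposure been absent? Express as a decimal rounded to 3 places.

p₁ = P(outcome | exposed) = 719/1377 = 0.52215
p₀ = P(outcome | unexposed) = 34/533 = 0.06379
Under exogeneity and monotonicity, PN = (p₁ − p₀) / p₁.
PN = (0.52215 − 0.06379) / 0.52215 = 0.45836 / 0.52215 ≈ 0.8778

PN ≈ 0.878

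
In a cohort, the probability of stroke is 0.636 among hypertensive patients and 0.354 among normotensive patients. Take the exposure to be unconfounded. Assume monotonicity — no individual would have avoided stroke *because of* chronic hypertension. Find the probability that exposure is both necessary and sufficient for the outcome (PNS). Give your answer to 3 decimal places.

PNS ≈ 0.282

Let p₁ = 0.636, p₀ = 0.354.
Under exogeneity and monotonicity, PNS = p₁ − p₀.
PNS = 0.636 − 0.354 = 0.282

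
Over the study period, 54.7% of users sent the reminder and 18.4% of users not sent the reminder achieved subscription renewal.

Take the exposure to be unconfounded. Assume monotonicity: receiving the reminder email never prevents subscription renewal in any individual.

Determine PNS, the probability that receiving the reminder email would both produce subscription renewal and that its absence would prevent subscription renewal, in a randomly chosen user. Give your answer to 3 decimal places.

PNS ≈ 0.363

p₁ = 0.547, p₀ = 0.184.
Under exogeneity and monotonicity, PNS = p₁ − p₀.
PNS = 0.547 − 0.184 = 0.363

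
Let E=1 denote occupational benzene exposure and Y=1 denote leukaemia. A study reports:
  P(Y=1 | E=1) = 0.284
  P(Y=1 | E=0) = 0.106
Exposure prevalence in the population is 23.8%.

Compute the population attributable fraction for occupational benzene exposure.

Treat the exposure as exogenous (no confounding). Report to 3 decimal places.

PAF ≈ 0.286

Let p₁ = 0.284, p₀ = 0.106.
Overall risk P(Y=1) = π·p₁ + (1−π)·p₀ = 0.238×0.284 + 0.762×0.106 = 0.14836.
Under exogeneity, PAF = [P(Y=1) − p₀] / P(Y=1).
PAF = (0.14836 − 0.106) / 0.14836 ≈ 0.2855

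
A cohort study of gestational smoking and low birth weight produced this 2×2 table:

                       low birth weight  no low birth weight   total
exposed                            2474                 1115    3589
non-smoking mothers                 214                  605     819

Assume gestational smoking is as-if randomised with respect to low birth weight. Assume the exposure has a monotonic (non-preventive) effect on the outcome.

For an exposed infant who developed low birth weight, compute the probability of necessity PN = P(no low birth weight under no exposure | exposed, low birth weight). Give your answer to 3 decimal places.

p₁ = P(outcome | exposed) = 2474/3589 = 0.68933
p₀ = P(outcome | unexposed) = 214/819 = 0.26129
Under exogeneity and monotonicity, PN = (p₁ − p₀) / p₁.
PN = (0.68933 − 0.26129) / 0.68933 = 0.42803 / 0.68933 ≈ 0.6209

PN ≈ 0.621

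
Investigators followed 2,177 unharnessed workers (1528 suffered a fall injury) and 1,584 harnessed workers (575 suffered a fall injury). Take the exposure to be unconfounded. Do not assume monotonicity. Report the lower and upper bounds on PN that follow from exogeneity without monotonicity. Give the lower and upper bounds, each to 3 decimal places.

0.483 ≤ PN ≤ 0.908

p₁ = P(outcome | exposed) = 1528/2177 = 0.70188
p₀ = P(outcome | unexposed) = 575/1584 = 0.36301
Under exogeneity alone the bounds on PN are max{0,(p₁−p₀)/p₁} ≤ PN ≤ min{1,(1−p₀)/p₁}.
  lower = (p₁ − p₀)/p₁ = 0.33888 / 0.70188 ≈ 0.4828
  upper = min{1, (1 − p₀)/p₁} = 0.63699 / 0.70188 ≈ 0.9076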